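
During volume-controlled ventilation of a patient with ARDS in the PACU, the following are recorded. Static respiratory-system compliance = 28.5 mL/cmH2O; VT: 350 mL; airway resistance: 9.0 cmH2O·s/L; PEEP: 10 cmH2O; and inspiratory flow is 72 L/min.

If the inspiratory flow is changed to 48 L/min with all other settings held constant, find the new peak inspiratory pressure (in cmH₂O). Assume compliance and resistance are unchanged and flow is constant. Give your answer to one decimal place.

Flow: 72 L/min ÷ 60 = 1.2 L/s.
New flow: 48 L/min ÷ 60 = 0.8 L/s.
PIP = Vt/C + R·V̇ + PEEP (constant-flow equation of motion).
Only the resistive term changes: ΔPIP = R × ΔV̇ = 9.0 × (0.8 − 1.2) = 9.0 × -0.4 = -3.6 cmH2O.
Original PIP = 350/28.5 + 9.0×1.2 + 10 = 33.081 cmH2O; new PIP = 33.081 + (-3.6) = 29.481 cmH2O.

29.5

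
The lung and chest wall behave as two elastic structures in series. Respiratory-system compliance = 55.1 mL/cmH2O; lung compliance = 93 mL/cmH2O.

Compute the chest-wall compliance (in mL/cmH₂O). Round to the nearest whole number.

135

1/Ccw = 1/Crs − 1/CL.
1/Ccw = 1/55.1 − 1/93 = 0.007396.
Ccw = 135.21 mL/cmH2O.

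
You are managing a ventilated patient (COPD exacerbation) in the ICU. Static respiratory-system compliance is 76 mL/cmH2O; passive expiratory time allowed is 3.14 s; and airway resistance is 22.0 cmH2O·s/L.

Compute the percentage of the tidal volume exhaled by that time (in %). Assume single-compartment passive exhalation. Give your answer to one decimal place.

τ = R × C = 22.0 × 76 mL/cmH2O = 22.0 × 0.076 L/cmH2O = 1.672 s.
Passive exhalation: V(t)/V₀ = e^(−t/τ) = e^(−3.14/1.672) = 0.1529.
Fraction exhaled = 1 − 0.1529 = 0.8471 → 84.71%.

84.7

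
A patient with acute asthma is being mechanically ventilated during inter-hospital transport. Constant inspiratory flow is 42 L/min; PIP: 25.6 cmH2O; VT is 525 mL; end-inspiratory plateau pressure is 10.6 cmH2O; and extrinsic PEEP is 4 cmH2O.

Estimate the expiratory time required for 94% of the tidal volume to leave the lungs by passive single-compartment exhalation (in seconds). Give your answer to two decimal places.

4.80

Flow: 42 L/min ÷ 60 = 0.7 L/s.
R = (PIP − Pplat)/V̇ = (25.6 − 10.6) / 0.7 = 15.0/0.7 = 21.429 cmH2O·s/L.
C = Vt/(Pplat − PEEP) = 525.0 / (10.6 − 4) = 525.0/6.6 = 79.545 mL/cmH2O.
τ = R × C = 21.429 × 0.07955 L/cmH2O = 1.705 s.
t = −τ·ln(1 − 0.94) = −1.705·ln(0.06) = 4.797 s.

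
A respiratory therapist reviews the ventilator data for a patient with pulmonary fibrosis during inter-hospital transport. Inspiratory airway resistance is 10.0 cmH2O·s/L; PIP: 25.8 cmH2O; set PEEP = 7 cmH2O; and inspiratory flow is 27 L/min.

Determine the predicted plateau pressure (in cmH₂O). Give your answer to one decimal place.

Flow: 27 L/min ÷ 60 = 0.45 L/s.
Pplat = PIP − Raw × flow = 25.8 − 10.0 × 0.45 = 25.8 − 4.5 = 21.3 cmH2O.

21.3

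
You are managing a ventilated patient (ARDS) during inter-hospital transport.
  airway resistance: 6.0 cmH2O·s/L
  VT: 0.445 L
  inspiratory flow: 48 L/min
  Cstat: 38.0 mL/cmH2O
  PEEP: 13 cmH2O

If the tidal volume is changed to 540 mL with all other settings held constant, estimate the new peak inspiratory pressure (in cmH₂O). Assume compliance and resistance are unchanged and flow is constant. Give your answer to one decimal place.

32.0

Flow: 48 L/min ÷ 60 = 0.8 L/s.
PIP = Vt/C + R·V̇ + PEEP (constant-flow equation of motion).
Only the elastic term changes: ΔPIP = ΔVt / C = (540 − 445) / 38.0 = 2.5 cmH2O.
Original PIP = 445/38.0 + 6.0×0.8 + 13 = 29.511 cmH2O; new PIP = 29.511 + (2.5) = 32.011 cmH2O.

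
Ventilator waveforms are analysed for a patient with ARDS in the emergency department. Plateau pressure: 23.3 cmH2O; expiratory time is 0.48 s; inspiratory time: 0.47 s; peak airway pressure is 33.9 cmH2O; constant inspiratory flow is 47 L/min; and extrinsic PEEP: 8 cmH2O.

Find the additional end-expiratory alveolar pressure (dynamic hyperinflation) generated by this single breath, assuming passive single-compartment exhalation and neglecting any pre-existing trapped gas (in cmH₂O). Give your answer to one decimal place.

Flow: 47 L/min ÷ 60 = 0.7833 L/s.
Vt = flow × Ti = 0.7833 L/s × 0.47 s × 1000 mL/L = 368.15 mL.
R = (PIP − Pplat)/V̇ = (33.9 − 23.3) / 0.7833 = 10.6/0.7833 = 13.532 cmH2O·s/L.
C = Vt/(Pplat − PEEP) = 368.15 / (23.3 − 8) = 368.15/15.3 = 24.062 mL/cmH2O.
τ = R × C = 13.532 × 0.02406 L/cmH2O = 0.3256 s.
Fraction remaining = e^(−Te/τ) = e^(−0.48/0.3256) = 0.229; trapped volume = 368.15 × 0.229 = 84.306 mL.
Additional alveolar pressure from trapping ≈ V_trapped / C = 84.306 / 24.062 = 3.504 cmH2O.

3.5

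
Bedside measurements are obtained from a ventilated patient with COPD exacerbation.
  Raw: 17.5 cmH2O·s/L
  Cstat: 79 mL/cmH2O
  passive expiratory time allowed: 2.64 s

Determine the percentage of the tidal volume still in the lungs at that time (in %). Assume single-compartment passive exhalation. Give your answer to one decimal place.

τ = R × C = 17.5 × 79 mL/cmH2O = 17.5 × 0.079 L/cmH2O = 1.383 s.
Passive exhalation: V(t)/V₀ = e^(−t/τ) = e^(−2.64/1.383) = 0.1482.
Fraction remaining = 0.1482 → 14.82%.

14.8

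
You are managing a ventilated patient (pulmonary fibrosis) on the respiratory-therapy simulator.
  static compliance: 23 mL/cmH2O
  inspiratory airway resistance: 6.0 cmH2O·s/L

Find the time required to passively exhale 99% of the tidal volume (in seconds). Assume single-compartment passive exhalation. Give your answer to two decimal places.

τ = R × C = 6.0 × 23 mL/cmH2O = 6.0 × 0.023 L/cmH2O = 0.138 s.
Exhaled fraction f = 1 − e^(−t/τ) → t = −τ·ln(1 − f) = −0.138·ln(0.01) = 0.6355 s.

0.64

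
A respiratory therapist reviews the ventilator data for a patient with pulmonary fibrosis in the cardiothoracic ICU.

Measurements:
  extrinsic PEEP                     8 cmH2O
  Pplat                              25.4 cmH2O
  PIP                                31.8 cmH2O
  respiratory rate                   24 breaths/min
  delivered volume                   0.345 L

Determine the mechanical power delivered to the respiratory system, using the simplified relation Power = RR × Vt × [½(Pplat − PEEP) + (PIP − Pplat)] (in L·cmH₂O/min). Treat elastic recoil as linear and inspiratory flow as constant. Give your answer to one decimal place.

Per-breath work = Vt × [½(Pplat−PEEP) + (PIP−Pplat)] = 0.345 × [0.5×17.4 + 6.4] = 0.345 × 15.1 = 5.21 L·cmH2O.
Power = 24 × 5.21 = 125.04 L·cmH2O/min.

125.0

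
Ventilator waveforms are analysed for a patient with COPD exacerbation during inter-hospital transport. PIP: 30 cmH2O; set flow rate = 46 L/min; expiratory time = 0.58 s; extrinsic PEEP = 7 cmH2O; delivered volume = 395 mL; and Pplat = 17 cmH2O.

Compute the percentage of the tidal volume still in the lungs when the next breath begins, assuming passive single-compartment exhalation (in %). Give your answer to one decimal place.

42.1

Flow: 46 L/min ÷ 60 = 0.7667 L/s.
R = (PIP − Pplat)/V̇ = (30 − 17) / 0.7667 = 13.0/0.7667 = 16.956 cmH2O·s/L.
C = Vt/(Pplat − PEEP) = 395.0 / (17 − 7) = 395.0/10.0 = 39.5 mL/cmH2O.
τ = R × C = 16.956 × 0.0395 L/cmH2O = 0.6698 s.
Fraction remaining at end-expiration = e^(−Te/τ) = e^(−0.58/0.6698) = 0.4207 → 42.07%.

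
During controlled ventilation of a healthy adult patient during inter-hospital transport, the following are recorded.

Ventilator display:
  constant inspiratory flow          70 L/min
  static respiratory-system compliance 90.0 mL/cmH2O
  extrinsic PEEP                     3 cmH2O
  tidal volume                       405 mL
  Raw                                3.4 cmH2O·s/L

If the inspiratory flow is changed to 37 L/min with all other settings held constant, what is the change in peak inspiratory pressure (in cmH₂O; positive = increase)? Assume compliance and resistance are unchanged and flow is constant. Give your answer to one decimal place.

-1.9

Flow: 70 L/min ÷ 60 = 1.1667 L/s.
New flow: 37 L/min ÷ 60 = 0.6167 L/s.
PIP = Vt/C + R·V̇ + PEEP (constant-flow equation of motion).
Only the resistive term changes: ΔPIP = R × ΔV̇ = 3.4 × (0.6167 − 1.1667) = 3.4 × -0.55 = -1.87 cmH2O.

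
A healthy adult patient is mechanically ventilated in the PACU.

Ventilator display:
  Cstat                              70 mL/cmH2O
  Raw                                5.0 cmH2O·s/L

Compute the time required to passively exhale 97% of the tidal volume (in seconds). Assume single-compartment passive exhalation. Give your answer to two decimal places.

1.23

τ = R × C = 5.0 × 70 mL/cmH2O = 5.0 × 0.070 L/cmH2O = 0.35 s.
Exhaled fraction f = 1 − e^(−t/τ) → t = −τ·ln(1 − f) = −0.35·ln(0.03) = 1.227 s.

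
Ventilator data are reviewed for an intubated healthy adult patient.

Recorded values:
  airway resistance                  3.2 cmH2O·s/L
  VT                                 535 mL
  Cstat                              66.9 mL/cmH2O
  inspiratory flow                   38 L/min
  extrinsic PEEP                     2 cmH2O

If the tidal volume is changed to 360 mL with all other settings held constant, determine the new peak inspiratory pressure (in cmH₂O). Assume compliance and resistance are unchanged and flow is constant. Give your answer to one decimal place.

9.4

Flow: 38 L/min ÷ 60 = 0.6333 L/s.
PIP = Vt/C + R·V̇ + PEEP (constant-flow equation of motion).
Only the elastic term changes: ΔPIP = ΔVt / C = (360 − 535) / 66.9 = -2.616 cmH2O.
Original PIP = 535/66.9 + 3.2×0.6333 + 2 = 12.024 cmH2O; new PIP = 12.024 + (-2.616) = 9.408 cmH2O.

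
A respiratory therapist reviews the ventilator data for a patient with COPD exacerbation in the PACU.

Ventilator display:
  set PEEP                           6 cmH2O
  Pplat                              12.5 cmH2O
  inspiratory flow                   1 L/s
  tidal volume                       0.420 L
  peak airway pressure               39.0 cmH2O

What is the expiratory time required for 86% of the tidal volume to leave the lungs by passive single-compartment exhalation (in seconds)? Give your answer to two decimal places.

3.37

R = (PIP − Pplat)/V̇ = (39.0 − 12.5) / 1 = 26.5/1 = 26.5 cmH2O·s/L.
C = Vt/(Pplat − PEEP) = 420.0 / (12.5 − 6) = 420.0/6.5 = 64.615 mL/cmH2O.
τ = R × C = 26.5 × 0.06462 L/cmH2O = 1.712 s.
t = −τ·ln(1 − 0.86) = −1.712·ln(0.14) = 3.366 s.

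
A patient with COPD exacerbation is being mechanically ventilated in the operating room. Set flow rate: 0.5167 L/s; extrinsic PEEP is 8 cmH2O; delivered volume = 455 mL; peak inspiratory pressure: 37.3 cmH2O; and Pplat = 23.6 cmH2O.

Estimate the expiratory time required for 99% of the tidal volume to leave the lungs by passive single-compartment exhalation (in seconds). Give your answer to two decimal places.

R = (PIP − Pplat)/V̇ = (37.3 − 23.6) / 0.5167 = 13.7/0.5167 = 26.514 cmH2O·s/L.
C = Vt/(Pplat − PEEP) = 455.0 / (23.6 − 8) = 455.0/15.6 = 29.167 mL/cmH2O.
τ = R × C = 26.514 × 0.02917 L/cmH2O = 0.7734 s.
t = −τ·ln(1 − 0.99) = −0.7734·ln(0.01) = 3.562 s.

3.56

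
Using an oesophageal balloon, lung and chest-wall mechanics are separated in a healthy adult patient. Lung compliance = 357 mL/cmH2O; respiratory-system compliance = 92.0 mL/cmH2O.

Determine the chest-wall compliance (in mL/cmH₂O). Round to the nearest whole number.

1/Ccw = 1/Crs − 1/CL.
1/Ccw = 1/92.0 − 1/357 = 0.008068.
Ccw = 123.95 mL/cmH2O.

124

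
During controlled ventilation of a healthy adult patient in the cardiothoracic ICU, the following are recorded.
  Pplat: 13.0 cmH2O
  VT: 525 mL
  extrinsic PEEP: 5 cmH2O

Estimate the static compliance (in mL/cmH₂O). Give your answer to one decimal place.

65.6

Cstat = Vt / (Pplat − PEEP) = 525 / (13.0 − 5) = 525 / 8.0 = 65.625 mL/cmH2O.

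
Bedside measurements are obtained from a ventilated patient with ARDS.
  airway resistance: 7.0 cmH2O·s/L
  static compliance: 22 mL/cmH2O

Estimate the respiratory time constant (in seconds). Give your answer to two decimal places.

0.15

τ = R × C = 7.0 × 22 mL/cmH2O = 7.0 × 0.022 L/cmH2O = 0.154 s.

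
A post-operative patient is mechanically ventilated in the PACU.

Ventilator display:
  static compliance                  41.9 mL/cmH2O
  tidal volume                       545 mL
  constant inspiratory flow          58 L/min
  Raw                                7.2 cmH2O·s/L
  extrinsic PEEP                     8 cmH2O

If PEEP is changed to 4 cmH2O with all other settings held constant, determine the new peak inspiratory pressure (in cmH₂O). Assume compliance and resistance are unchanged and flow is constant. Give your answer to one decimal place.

24.0

Flow: 58 L/min ÷ 60 = 0.9667 L/s.
PIP = Vt/C + R·V̇ + PEEP (constant-flow equation of motion).
Only the baseline term changes: ΔPIP = ΔPEEP = 4 − 8 = -4.0 cmH2O.
Original PIP = 545/41.9 + 7.2×0.9667 + 8 = 27.967 cmH2O; new PIP = 27.967 + (-4.0) = 23.967 cmH2O.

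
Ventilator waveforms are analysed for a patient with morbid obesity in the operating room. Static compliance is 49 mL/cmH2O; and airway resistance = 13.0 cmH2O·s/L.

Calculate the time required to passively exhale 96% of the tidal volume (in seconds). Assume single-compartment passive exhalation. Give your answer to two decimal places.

τ = R × C = 13.0 × 49 mL/cmH2O = 13.0 × 0.049 L/cmH2O = 0.637 s.
Exhaled fraction f = 1 − e^(−t/τ) → t = −τ·ln(1 − f) = −0.637·ln(0.04) = 2.05 s.

2.05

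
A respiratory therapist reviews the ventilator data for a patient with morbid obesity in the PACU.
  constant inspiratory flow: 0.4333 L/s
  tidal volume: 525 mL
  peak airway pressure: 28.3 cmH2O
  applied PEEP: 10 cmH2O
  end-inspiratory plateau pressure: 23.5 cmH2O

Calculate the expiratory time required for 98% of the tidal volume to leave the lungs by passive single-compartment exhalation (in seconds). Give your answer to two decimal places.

R = (PIP − Pplat)/V̇ = (28.3 − 23.5) / 0.4333 = 4.8/0.4333 = 11.078 cmH2O·s/L.
C = Vt/(Pplat − PEEP) = 525.0 / (23.5 − 10) = 525.0/13.5 = 38.889 mL/cmH2O.
τ = R × C = 11.078 × 0.03889 L/cmH2O = 0.4308 s.
t = −τ·ln(1 − 0.98) = −0.4308·ln(0.02) = 1.685 s.

1.69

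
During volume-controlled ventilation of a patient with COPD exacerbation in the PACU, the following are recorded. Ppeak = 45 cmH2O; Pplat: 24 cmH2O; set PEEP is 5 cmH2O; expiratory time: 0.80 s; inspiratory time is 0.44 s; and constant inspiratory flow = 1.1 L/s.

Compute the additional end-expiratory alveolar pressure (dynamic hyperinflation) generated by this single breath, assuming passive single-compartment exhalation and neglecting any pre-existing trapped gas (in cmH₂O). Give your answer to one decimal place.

Vt = flow × Ti = 1.1 L/s × 0.44 s × 1000 mL/L = 484.0 mL.
R = (PIP − Pplat)/V̇ = (45 − 24) / 1.1 = 21.0/1.1 = 19.091 cmH2O·s/L.
C = Vt/(Pplat − PEEP) = 484.0 / (24 − 5) = 484.0/19.0 = 25.474 mL/cmH2O.
τ = R × C = 19.091 × 0.02547 L/cmH2O = 0.4862 s.
Fraction remaining = e^(−Te/τ) = e^(−0.80/0.4862) = 0.1929; trapped volume = 484.0 × 0.1929 = 93.364 mL.
Additional alveolar pressure from trapping ≈ V_trapped / C = 93.364 / 25.474 = 3.665 cmH2O.

3.7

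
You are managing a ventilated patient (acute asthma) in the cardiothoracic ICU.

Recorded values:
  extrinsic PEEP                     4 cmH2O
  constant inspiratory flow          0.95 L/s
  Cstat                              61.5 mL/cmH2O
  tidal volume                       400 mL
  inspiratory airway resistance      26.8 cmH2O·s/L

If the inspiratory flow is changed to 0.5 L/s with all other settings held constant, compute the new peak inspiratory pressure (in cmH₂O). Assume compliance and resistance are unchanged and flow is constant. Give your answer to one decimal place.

23.9

PIP = Vt/C + R·V̇ + PEEP (constant-flow equation of motion).
Only the resistive term changes: ΔPIP = R × ΔV̇ = 26.8 × (0.5 − 0.95) = 26.8 × -0.45 = -12.06 cmH2O.
Original PIP = 400/61.5 + 26.8×0.95 + 4 = 35.964 cmH2O; new PIP = 35.964 + (-12.06) = 23.904 cmH2O.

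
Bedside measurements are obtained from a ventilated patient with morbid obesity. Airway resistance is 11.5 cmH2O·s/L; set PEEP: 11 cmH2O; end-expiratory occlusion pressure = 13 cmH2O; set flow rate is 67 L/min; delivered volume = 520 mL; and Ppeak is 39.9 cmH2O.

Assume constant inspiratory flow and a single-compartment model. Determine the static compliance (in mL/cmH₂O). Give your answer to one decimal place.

37.0

Flow: 67 L/min ÷ 60 = 1.1167 L/s.
Total PEEP = 13 cmH2O (set 11 + intrinsic 2); this is the baseline alveolar pressure.
Equation of motion (constant flow): PIP = Vt/C + R·V̇ + PEEP.
Vt/C = PIP − R·V̇ − PEEP = 39.9 − 11.5×1.1167 − 13 = 39.9 − 12.842 − 13 = 14.058 cmH2O.
C = Vt / 14.058 = 520 / 14.058 = 36.99 mL/cmH2O.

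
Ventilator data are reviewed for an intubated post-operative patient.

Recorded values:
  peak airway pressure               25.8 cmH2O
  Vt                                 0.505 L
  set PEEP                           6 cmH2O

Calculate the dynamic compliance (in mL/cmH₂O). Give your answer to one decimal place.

25.5

Dynamic compliance = Vt / (PIP − PEEP) = 505 / (25.8 − 6) = 505 / 19.8 = 25.505 mL/cmH2O.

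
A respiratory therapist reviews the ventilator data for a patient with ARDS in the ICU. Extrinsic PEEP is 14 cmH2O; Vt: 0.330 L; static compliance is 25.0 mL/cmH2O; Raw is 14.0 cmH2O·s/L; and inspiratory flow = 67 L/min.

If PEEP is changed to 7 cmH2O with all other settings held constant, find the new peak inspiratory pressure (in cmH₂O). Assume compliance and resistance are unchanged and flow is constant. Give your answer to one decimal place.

35.8

Flow: 67 L/min ÷ 60 = 1.1167 L/s.
PIP = Vt/C + R·V̇ + PEEP (constant-flow equation of motion).
Only the baseline term changes: ΔPIP = ΔPEEP = 7 − 14 = -7.0 cmH2O.
Original PIP = 330/25.0 + 14.0×1.1167 + 14 = 42.834 cmH2O; new PIP = 42.834 + (-7.0) = 35.834 cmH2O.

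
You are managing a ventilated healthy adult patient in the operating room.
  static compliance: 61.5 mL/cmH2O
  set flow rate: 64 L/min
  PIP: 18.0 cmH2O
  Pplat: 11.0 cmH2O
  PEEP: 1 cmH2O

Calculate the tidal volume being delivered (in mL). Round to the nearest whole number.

615

Vt = Cstat × (Pplat − PEEP) = 61.5 × (11.0 − 1) = 61.5 × 10.0 = 615.0 mL.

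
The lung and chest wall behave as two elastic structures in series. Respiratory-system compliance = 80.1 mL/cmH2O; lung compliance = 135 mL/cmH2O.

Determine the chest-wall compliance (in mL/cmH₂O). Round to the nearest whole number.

197

1/Ccw = 1/Crs − 1/CL.
1/Ccw = 1/80.1 − 1/135 = 0.005077.
Ccw = 196.97 mL/cmH2O.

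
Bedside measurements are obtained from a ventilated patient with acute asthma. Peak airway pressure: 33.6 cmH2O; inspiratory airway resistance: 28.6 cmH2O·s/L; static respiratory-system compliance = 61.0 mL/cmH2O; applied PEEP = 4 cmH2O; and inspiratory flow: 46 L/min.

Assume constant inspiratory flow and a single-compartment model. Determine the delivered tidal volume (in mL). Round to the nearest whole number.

468

Flow: 46 L/min ÷ 60 = 0.7667 L/s.
Equation of motion (constant flow): PIP = Vt/C + R·V̇ + PEEP.
Vt/C = PIP − R·V̇ − PEEP = 33.6 − 21.928 − 4 = 7.672 cmH2O.
Vt = C × 7.672 = 61.0 × 7.672 = 467.99 mL.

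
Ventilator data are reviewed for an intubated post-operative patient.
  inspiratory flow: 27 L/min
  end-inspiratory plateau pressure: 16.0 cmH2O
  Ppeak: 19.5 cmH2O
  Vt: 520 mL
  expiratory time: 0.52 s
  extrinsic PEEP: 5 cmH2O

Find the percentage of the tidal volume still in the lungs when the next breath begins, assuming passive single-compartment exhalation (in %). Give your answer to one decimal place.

24.3

Flow: 27 L/min ÷ 60 = 0.45 L/s.
R = (PIP − Pplat)/V̇ = (19.5 − 16.0) / 0.45 = 3.5/0.45 = 7.778 cmH2O·s/L.
C = Vt/(Pplat − PEEP) = 520.0 / (16.0 − 5) = 520.0/11.0 = 47.273 mL/cmH2O.
τ = R × C = 7.778 × 0.04727 L/cmH2O = 0.3677 s.
Fraction remaining at end-expiration = e^(−Te/τ) = e^(−0.52/0.3677) = 0.2431 → 24.31%.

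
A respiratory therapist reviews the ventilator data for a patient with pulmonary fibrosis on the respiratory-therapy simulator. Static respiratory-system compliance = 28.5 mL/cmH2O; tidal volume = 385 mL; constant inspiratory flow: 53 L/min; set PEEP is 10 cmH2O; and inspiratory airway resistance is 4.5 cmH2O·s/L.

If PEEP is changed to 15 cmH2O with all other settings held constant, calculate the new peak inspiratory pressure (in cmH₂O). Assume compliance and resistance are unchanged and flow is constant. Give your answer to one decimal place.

32.5

Flow: 53 L/min ÷ 60 = 0.8833 L/s.
PIP = Vt/C + R·V̇ + PEEP (constant-flow equation of motion).
Only the baseline term changes: ΔPIP = ΔPEEP = 15 − 10 = 5.0 cmH2O.
Original PIP = 385/28.5 + 4.5×0.8833 + 10 = 27.484 cmH2O; new PIP = 27.484 + (5.0) = 32.484 cmH2O.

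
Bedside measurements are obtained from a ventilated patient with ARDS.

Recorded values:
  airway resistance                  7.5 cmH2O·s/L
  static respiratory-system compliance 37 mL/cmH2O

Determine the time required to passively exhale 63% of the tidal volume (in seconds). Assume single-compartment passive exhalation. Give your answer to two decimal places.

0.28

τ = R × C = 7.5 × 37 mL/cmH2O = 7.5 × 0.037 L/cmH2O = 0.2775 s.
Exhaled fraction f = 1 − e^(−t/τ) → t = −τ·ln(1 − f) = −0.2775·ln(0.37) = 0.2759 s.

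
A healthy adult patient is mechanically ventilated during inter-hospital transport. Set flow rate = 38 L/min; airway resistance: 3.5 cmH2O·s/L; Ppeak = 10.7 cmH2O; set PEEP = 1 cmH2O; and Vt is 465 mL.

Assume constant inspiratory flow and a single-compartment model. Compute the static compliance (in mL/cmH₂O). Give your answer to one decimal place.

62.1

Flow: 38 L/min ÷ 60 = 0.6333 L/s.
Equation of motion (constant flow): PIP = Vt/C + R·V̇ + PEEP.
Vt/C = PIP − R·V̇ − PEEP = 10.7 − 3.5×0.6333 − 1 = 10.7 − 2.217 − 1 = 7.483 cmH2O.
C = Vt / 7.483 = 465 / 7.483 = 62.141 mL/cmH2O.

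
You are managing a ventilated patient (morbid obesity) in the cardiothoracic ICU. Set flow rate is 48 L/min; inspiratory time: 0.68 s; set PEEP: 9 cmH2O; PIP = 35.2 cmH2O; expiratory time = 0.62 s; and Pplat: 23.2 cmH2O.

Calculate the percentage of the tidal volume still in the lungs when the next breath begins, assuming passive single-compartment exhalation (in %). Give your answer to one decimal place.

Flow: 48 L/min ÷ 60 = 0.8 L/s.
Vt = flow × Ti = 0.8 L/s × 0.68 s × 1000 mL/L = 544.0 mL.
R = (PIP − Pplat)/V̇ = (35.2 − 23.2) / 0.8 = 12.0/0.8 = 15.0 cmH2O·s/L.
C = Vt/(Pplat − PEEP) = 544.0 / (23.2 − 9) = 544.0/14.2 = 38.31 mL/cmH2O.
τ = R × C = 15.0 × 0.03831 L/cmH2O = 0.5747 s.
Fraction remaining at end-expiration = e^(−Te/τ) = e^(−0.62/0.5747) = 0.34 → 34.0%.

34.0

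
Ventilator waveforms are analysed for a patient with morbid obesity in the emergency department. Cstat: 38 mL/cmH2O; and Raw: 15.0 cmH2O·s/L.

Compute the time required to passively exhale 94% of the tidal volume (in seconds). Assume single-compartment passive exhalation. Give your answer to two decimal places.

1.60

τ = R × C = 15.0 × 38 mL/cmH2O = 15.0 × 0.038 L/cmH2O = 0.57 s.
Exhaled fraction f = 1 − e^(−t/τ) → t = −τ·ln(1 − f) = −0.57·ln(0.06) = 1.604 s.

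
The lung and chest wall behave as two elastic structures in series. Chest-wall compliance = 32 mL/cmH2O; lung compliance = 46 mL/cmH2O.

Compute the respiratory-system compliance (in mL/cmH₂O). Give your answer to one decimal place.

Lung and chest wall are elastances in series: 1/Crs = 1/CL + 1/Ccw.
1/Crs = 1/46 + 1/32 = 0.05299.
Crs = 18.871 mL/cmH2O.

18.9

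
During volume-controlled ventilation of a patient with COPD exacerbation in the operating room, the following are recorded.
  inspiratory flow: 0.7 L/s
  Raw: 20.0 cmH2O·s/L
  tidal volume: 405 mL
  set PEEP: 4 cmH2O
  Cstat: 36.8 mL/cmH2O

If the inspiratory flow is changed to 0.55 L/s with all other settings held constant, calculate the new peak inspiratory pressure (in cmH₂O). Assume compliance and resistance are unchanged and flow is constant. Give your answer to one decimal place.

PIP = Vt/C + R·V̇ + PEEP (constant-flow equation of motion).
Only the resistive term changes: ΔPIP = R × ΔV̇ = 20.0 × (0.55 − 0.7) = 20.0 × -0.15 = -3.0 cmH2O.
Original PIP = 405/36.8 + 20.0×0.7 + 4 = 29.005 cmH2O; new PIP = 29.005 + (-3.0) = 26.005 cmH2O.

26.0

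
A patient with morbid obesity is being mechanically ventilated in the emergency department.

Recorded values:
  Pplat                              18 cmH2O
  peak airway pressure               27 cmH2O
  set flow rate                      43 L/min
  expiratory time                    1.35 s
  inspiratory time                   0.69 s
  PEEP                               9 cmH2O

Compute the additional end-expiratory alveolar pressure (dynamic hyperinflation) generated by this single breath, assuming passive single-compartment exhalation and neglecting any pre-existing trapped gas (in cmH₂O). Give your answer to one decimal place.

1.3

Flow: 43 L/min ÷ 60 = 0.7167 L/s.
Vt = flow × Ti = 0.7167 L/s × 0.69 s × 1000 mL/L = 494.52 mL.
R = (PIP − Pplat)/V̇ = (27 − 18) / 0.7167 = 9.0/0.7167 = 12.558 cmH2O·s/L.
C = Vt/(Pplat − PEEP) = 494.52 / (18 − 9) = 494.52/9.0 = 54.947 mL/cmH2O.
τ = R × C = 12.558 × 0.05495 L/cmH2O = 0.6901 s.
Fraction remaining = e^(−Te/τ) = e^(−1.35/0.6901) = 0.1414; trapped volume = 494.52 × 0.1414 = 69.925 mL.
Additional alveolar pressure from trapping ≈ V_trapped / C = 69.925 / 54.947 = 1.273 cmH2O.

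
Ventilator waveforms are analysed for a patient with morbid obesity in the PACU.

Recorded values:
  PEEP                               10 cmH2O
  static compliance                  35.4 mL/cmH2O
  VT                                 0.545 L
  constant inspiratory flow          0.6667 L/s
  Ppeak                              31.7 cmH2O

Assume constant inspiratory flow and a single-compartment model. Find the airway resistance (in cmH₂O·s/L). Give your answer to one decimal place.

9.5

Equation of motion (constant flow): PIP = Vt/C + R·V̇ + PEEP.
R·V̇ = PIP − Vt/C − PEEP = 31.7 − 545/35.4 − 10 = 31.7 − 15.395 − 10 = 6.305 cmH2O.
R = 6.305 / 0.6667 = 9.457 cmH2O·s/L.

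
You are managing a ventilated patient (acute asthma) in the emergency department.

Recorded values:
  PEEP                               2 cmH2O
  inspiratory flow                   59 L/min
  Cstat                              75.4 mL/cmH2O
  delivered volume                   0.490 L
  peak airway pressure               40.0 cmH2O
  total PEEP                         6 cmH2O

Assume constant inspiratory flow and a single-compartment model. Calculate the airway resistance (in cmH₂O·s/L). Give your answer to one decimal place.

Flow: 59 L/min ÷ 60 = 0.9833 L/s.
Total PEEP = 6 cmH2O (set 2 + intrinsic 4); this is the baseline alveolar pressure.
Equation of motion (constant flow): PIP = Vt/C + R·V̇ + PEEP.
R·V̇ = PIP − Vt/C − PEEP = 40.0 − 490/75.4 − 6 = 40.0 − 6.499 − 6 = 27.501 cmH2O.
R = 27.501 / 0.9833 = 27.968 cmH2O·s/L.

28.0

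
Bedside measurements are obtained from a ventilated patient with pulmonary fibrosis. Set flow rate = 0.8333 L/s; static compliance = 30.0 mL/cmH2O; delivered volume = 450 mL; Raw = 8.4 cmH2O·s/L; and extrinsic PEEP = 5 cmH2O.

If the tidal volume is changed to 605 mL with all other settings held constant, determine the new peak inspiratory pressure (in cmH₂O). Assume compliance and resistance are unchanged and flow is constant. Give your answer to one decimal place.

32.2

PIP = Vt/C + R·V̇ + PEEP (constant-flow equation of motion).
Only the elastic term changes: ΔPIP = ΔVt / C = (605 − 450) / 30.0 = 5.167 cmH2O.
Original PIP = 450/30.0 + 8.4×0.8333 + 5 = 27.0 cmH2O; new PIP = 27.0 + (5.167) = 32.167 cmH2O.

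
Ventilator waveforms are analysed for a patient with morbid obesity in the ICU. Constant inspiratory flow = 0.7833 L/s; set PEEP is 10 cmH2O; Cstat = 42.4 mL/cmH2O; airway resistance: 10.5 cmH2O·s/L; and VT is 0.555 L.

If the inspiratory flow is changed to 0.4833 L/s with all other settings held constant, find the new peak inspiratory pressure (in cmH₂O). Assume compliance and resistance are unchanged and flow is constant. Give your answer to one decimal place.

28.2

PIP = Vt/C + R·V̇ + PEEP (constant-flow equation of motion).
Only the resistive term changes: ΔPIP = R × ΔV̇ = 10.5 × (0.4833 − 0.7833) = 10.5 × -0.3 = -3.15 cmH2O.
Original PIP = 555/42.4 + 10.5×0.7833 + 10 = 31.314 cmH2O; new PIP = 31.314 + (-3.15) = 28.164 cmH2O.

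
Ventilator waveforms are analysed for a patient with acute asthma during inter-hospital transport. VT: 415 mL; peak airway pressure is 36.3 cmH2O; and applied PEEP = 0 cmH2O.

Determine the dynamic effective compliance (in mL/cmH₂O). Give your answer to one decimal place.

11.4

Dynamic compliance = Vt / (PIP − PEEP) = 415 / (36.3 − 0) = 415 / 36.3 = 11.433 mL/cmH2O.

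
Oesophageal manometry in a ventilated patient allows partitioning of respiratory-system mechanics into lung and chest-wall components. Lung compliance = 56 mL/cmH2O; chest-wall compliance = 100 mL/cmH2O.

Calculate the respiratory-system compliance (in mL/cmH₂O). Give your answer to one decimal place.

Lung and chest wall are elastances in series: 1/Crs = 1/CL + 1/Ccw.
1/Crs = 1/56 + 1/100 = 0.02786.
Crs = 35.894 mL/cmH2O.

35.9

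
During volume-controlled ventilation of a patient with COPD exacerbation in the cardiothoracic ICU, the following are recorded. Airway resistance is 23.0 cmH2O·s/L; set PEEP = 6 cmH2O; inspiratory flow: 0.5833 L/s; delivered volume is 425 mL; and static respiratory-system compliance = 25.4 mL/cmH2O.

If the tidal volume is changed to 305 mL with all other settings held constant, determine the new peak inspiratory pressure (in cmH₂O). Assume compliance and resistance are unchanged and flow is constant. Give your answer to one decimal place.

31.4

PIP = Vt/C + R·V̇ + PEEP (constant-flow equation of motion).
Only the elastic term changes: ΔPIP = ΔVt / C = (305 − 425) / 25.4 = -4.724 cmH2O.
Original PIP = 425/25.4 + 23.0×0.5833 + 6 = 36.148 cmH2O; new PIP = 36.148 + (-4.724) = 31.424 cmH2O.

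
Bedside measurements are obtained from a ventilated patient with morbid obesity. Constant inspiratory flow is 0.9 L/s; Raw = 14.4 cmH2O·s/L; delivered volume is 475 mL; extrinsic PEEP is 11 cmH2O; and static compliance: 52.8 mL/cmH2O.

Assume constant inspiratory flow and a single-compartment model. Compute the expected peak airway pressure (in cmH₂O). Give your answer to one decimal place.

33.0

Equation of motion (constant flow): PIP = Vt/C + R·V̇ + PEEP.
PIP = 475/52.8 + 14.4×0.9 + 11 = 8.996 + 12.96 + 11 = 32.956 cmH2O.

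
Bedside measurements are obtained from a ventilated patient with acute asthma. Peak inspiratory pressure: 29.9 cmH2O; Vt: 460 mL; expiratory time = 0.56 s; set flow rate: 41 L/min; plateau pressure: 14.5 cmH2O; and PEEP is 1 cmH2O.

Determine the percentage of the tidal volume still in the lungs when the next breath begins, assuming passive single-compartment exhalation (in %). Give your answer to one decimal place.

48.2

Flow: 41 L/min ÷ 60 = 0.6833 L/s.
R = (PIP − Pplat)/V̇ = (29.9 − 14.5) / 0.6833 = 15.4/0.6833 = 22.538 cmH2O·s/L.
C = Vt/(Pplat − PEEP) = 460.0 / (14.5 − 1) = 460.0/13.5 = 34.074 mL/cmH2O.
τ = R × C = 22.538 × 0.03407 L/cmH2O = 0.7679 s.
Fraction remaining at end-expiration = e^(−Te/τ) = e^(−0.56/0.7679) = 0.4823 → 48.23%.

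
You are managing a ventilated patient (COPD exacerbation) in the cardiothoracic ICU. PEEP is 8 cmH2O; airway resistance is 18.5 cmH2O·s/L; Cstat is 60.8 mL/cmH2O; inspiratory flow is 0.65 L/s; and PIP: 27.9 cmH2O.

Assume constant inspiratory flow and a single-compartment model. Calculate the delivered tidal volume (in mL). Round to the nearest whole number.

479

Equation of motion (constant flow): PIP = Vt/C + R·V̇ + PEEP.
Vt/C = PIP − R·V̇ − PEEP = 27.9 − 12.025 − 8 = 7.875 cmH2O.
Vt = C × 7.875 = 60.8 × 7.875 = 478.8 mL.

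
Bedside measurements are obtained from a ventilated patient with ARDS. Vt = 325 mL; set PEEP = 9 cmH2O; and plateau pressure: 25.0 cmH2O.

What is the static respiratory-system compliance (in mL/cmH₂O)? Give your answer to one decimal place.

Cstat = Vt / (Pplat − PEEP) = 325 / (25.0 − 9) = 325 / 16.0 = 20.313 mL/cmH2O.

20.3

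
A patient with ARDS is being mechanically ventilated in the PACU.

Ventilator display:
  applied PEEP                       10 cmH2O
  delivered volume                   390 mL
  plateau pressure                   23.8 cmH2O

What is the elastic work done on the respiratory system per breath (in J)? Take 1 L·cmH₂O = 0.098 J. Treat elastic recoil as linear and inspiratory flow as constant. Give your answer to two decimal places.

0.26

Elastic work ≈ ½ × (Pplat − PEEP) × Vt = 0.5 × (23.8 − 10) × 0.390 L = 0.5 × 13.8 × 0.390 = 2.691 L·cmH2O.
× 0.098 J/(L·cmH2O) → 0.2637 J.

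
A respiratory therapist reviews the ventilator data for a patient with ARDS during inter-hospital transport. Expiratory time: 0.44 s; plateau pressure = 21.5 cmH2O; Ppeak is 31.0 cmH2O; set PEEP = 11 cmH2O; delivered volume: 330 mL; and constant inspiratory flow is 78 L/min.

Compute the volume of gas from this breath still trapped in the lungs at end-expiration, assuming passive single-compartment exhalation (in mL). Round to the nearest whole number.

Flow: 78 L/min ÷ 60 = 1.3 L/s.
R = (PIP − Pplat)/V̇ = (31.0 − 21.5) / 1.3 = 9.5/1.3 = 7.308 cmH2O·s/L.
C = Vt/(Pplat − PEEP) = 330.0 / (21.5 − 11) = 330.0/10.5 = 31.429 mL/cmH2O.
τ = R × C = 7.308 × 0.03143 L/cmH2O = 0.2297 s.
Fraction remaining = e^(−Te/τ) = e^(−0.44/0.2297) = 0.1473.
Trapped volume = 330.0 × 0.1473 = 48.609 mL.

49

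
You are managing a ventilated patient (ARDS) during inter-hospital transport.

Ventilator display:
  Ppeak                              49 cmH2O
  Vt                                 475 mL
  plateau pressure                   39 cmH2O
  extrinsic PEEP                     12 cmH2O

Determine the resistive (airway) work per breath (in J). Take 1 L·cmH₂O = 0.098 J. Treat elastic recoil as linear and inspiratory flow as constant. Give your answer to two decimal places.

With constant inspiratory flow the resistive pressure is constant at PIP − Pplat = 49 − 39 = 10.0 cmH2O, so resistive work = 10.0 × 0.475 = 4.75 L·cmH2O.
× 0.098 J/(L·cmH2O) → 0.4655 J.

0.47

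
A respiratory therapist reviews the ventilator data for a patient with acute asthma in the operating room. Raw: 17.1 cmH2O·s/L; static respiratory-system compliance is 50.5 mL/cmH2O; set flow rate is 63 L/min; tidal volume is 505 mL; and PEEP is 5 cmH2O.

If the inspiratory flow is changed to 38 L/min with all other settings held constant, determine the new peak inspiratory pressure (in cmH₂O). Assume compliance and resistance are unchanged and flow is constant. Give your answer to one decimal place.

25.8

Flow: 63 L/min ÷ 60 = 1.05 L/s.
New flow: 38 L/min ÷ 60 = 0.6333 L/s.
PIP = Vt/C + R·V̇ + PEEP (constant-flow equation of motion).
Only the resistive term changes: ΔPIP = R × ΔV̇ = 17.1 × (0.6333 − 1.05) = 17.1 × -0.4167 = -7.126 cmH2O.
Original PIP = 505/50.5 + 17.1×1.05 + 5 = 32.955 cmH2O; new PIP = 32.955 + (-7.126) = 25.829 cmH2O.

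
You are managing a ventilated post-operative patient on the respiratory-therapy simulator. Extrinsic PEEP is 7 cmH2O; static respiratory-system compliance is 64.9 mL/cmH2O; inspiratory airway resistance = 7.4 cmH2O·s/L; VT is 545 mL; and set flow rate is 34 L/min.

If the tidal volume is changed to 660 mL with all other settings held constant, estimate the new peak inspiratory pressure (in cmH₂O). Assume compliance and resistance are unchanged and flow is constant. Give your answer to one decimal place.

Flow: 34 L/min ÷ 60 = 0.5667 L/s.
PIP = Vt/C + R·V̇ + PEEP (constant-flow equation of motion).
Only the elastic term changes: ΔPIP = ΔVt / C = (660 − 545) / 64.9 = 1.772 cmH2O.
Original PIP = 545/64.9 + 7.4×0.5667 + 7 = 19.591 cmH2O; new PIP = 19.591 + (1.772) = 21.363 cmH2O.

21.4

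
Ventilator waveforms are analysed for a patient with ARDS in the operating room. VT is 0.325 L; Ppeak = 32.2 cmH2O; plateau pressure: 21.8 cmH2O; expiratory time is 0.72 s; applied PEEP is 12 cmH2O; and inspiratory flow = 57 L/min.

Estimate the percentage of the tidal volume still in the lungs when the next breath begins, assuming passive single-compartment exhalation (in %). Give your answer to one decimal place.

Flow: 57 L/min ÷ 60 = 0.95 L/s.
R = (PIP − Pplat)/V̇ = (32.2 − 21.8) / 0.95 = 10.4/0.95 = 10.947 cmH2O·s/L.
C = Vt/(Pplat − PEEP) = 325.0 / (21.8 − 12) = 325.0/9.8 = 33.163 mL/cmH2O.
τ = R × C = 10.947 × 0.03316 L/cmH2O = 0.363 s.
Fraction remaining at end-expiration = e^(−Te/τ) = e^(−0.72/0.363) = 0.1376 → 13.76%.

13.8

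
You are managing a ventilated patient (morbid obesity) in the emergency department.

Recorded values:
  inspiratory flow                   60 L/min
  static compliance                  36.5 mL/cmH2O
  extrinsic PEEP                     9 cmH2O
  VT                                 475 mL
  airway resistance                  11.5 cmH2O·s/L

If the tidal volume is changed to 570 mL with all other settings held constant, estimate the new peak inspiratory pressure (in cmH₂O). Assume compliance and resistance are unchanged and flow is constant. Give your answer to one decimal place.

Flow: 60 L/min ÷ 60 = 1 L/s.
PIP = Vt/C + R·V̇ + PEEP (constant-flow equation of motion).
Only the elastic term changes: ΔPIP = ΔVt / C = (570 − 475) / 36.5 = 2.603 cmH2O.
Original PIP = 475/36.5 + 11.5×1 + 9 = 33.514 cmH2O; new PIP = 33.514 + (2.603) = 36.117 cmH2O.

36.1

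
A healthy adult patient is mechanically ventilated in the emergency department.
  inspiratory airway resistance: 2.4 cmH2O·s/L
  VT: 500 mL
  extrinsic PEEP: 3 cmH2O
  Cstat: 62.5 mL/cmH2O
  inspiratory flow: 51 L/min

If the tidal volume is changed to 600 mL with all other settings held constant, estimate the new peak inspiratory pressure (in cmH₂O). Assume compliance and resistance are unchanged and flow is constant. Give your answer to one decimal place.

14.6

Flow: 51 L/min ÷ 60 = 0.85 L/s.
PIP = Vt/C + R·V̇ + PEEP (constant-flow equation of motion).
Only the elastic term changes: ΔPIP = ΔVt / C = (600 − 500) / 62.5 = 1.6 cmH2O.
Original PIP = 500/62.5 + 2.4×0.85 + 3 = 13.04 cmH2O; new PIP = 13.04 + (1.6) = 14.64 cmH2O.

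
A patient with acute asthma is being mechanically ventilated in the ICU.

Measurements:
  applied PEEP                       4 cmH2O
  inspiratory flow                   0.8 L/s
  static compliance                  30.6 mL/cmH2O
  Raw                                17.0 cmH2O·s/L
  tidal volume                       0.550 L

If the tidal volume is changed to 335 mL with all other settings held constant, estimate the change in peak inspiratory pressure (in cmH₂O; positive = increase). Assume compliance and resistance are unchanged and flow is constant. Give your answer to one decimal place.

PIP = Vt/C + R·V̇ + PEEP (constant-flow equation of motion).
Only the elastic term changes: ΔPIP = ΔVt / C = (335 − 550) / 30.6 = -7.026 cmH2O.

-7.0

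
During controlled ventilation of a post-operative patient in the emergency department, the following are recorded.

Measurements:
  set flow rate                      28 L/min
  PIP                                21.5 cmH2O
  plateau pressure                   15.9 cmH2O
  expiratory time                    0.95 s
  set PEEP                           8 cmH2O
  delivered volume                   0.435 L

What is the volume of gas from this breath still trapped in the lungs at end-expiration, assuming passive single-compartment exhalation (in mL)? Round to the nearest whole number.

Flow: 28 L/min ÷ 60 = 0.4667 L/s.
R = (PIP − Pplat)/V̇ = (21.5 − 15.9) / 0.4667 = 5.6/0.4667 = 11.999 cmH2O·s/L.
C = Vt/(Pplat − PEEP) = 435.0 / (15.9 − 8) = 435.0/7.9 = 55.063 mL/cmH2O.
τ = R × C = 11.999 × 0.05506 L/cmH2O = 0.6607 s.
Fraction remaining = e^(−Te/τ) = e^(−0.95/0.6607) = 0.2374.
Trapped volume = 435.0 × 0.2374 = 103.27 mL.

103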